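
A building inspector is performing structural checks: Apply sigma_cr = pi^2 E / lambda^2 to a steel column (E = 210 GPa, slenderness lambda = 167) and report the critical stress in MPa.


sigma_cr = pi^2 * E / lambda^2
= 9.8696 * 210000.0 / 167^2
= 9.8696 * 210000.0 / 27889
= 74.3166 MPa

74.3166 MPa


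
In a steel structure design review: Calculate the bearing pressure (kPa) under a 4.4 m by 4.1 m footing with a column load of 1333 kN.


A = 4.4 * 4.1 = 18.04 m^2
q = P / A = 1333 / 18.04
= 73.8914 kPa

73.8914 kPa


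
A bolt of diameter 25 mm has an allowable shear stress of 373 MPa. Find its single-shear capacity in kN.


A = pi * d^2 / 4 = pi * 25^2 / 4 = 490.8739 mm^2
V = f_v * A / 1000 = 373 * 490.8739 / 1000
= 183.0959 kN

183.0959 kN


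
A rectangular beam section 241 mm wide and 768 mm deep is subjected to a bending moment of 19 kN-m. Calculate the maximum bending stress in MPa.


I = b * h^3 / 12 = 241 * 768^3 / 12 = 9097445376.0 mm^4
y = h / 2 = 768 / 2 = 384.0 mm
M = 19 kN-m = 19000000.0 N-mm
sigma = M * y / I = 19000000.0 * 384.0 / 9097445376.0
= 0.8 MPa

0.8 MPa


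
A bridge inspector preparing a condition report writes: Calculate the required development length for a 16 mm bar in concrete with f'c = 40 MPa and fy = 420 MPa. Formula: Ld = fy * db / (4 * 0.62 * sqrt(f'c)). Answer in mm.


Ld = (fy * db) / (4 * 0.62 * sqrt(f'c))
= (420 * 16) / (4 * 0.62 * sqrt(40))
= 6720 / 15.6849
= 428.44 mm

428.44 mm


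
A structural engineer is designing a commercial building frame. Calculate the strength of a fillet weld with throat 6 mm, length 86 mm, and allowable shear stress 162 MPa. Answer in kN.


Strength = throat * length * allowable stress
= 6 * 86 * 162 N
= 83592 N
= 83.59 kN

83.59 kN


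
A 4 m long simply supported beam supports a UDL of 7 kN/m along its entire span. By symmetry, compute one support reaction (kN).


Total load = w * L = 7 * 4 = 28 kN
By symmetry, each reaction R = total / 2 = 28 / 2 = 14.0 kN

14.0 kN


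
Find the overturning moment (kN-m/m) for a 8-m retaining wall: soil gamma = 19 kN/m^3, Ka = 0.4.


Pa = 0.5 * Ka * gamma * H^2
= 0.5 * 0.4 * 19 * 8^2
= 243.2 kN/m
Arm = H / 3 = 8 / 3 = 2.6667 m
Mo = Pa * arm = Pa * H / 3 = 243.2 * 8 / 3 = 648.5333 kN-m/m

648.5333 kN-m/m


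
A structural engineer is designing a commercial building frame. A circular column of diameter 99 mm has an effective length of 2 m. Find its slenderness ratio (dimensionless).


Radius of gyration r = d / 4 = 99 / 4 = 24.75 mm
L_eff = 2000.0 mm
Slenderness ratio = L / r = 2000.0 / 24.75 = 80.81 (dimensionless)

80.81 (dimensionless)


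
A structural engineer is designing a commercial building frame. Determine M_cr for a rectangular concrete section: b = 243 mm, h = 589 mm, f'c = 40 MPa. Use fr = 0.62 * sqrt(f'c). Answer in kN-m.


fr = 0.62 * sqrt(40) = 0.62 * 6.3246 = 3.9212 MPa
I = 243 * 589^3 / 12 = 4137813497.25 mm^4
y_t = 294.5 mm
M_cr = fr * I / y_t = 3.9212 * 4137813497.25 / 294.5 N-mm
= 55.0944 kN-m

55.0944 kN-m


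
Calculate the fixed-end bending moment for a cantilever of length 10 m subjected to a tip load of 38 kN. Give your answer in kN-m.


For a cantilever with a point load at the free end:
M_max = P * L = 38 * 10 = 380 kN-m

380 kN-m


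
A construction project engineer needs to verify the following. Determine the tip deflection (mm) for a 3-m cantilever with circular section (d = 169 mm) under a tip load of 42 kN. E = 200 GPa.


I = pi * d^4 / 64 = pi * 169^4 / 64 = 40042088.13 mm^4
L = 3000.0 mm, P = 42000.0 N, E = 200000.0 MPa
delta = P * L^3 / (3 * E * I)
= 42000.0 * 3000.0^3 / (3 * 200000.0 * 40042088.13)
= 47.2003 mm

47.2003 mm


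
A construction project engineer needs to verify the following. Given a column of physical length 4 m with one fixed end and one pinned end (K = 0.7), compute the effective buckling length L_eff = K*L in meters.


L_eff = K * L
= 0.7 * 4
= 2.8 m

2.8 m


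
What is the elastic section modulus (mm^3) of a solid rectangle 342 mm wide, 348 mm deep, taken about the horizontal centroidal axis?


S = b * h^2 / 6
= 342 * 348^2 / 6
= 342 * 121104 / 6
= 6902928.0 mm^3

6902928.0 mm^3


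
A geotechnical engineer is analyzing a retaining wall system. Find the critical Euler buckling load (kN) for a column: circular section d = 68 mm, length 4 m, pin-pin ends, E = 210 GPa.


I = pi * d^4 / 64 = 1049555.84 mm^4
L = 4000.0 mm
P_cr = pi^2 * E * I / L^2
= 9.8696 * 210000.0 * 1049555.84 / 4000.0^2
= 135957.95 N = 135.9579 kN

135.9579 kN


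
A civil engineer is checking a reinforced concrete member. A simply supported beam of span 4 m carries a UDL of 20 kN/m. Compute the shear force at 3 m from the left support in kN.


R_A = w * L / 2 = 20 * 4 / 2 = 40.0 kN
V(x) = R_A - w * x = 40.0 - 20 * 3
= -20.0 kN

-20.0 kN


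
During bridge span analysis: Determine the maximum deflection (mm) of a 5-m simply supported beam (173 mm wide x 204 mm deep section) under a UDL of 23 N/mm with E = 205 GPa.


I = 173 * 204^3 / 12 = 122392656.0 mm^4
L = 5000.0 mm, w = 23 N/mm, E = 205000.0 MPa
delta = 5 * w * L^4 / (384 * E * I)
= 5 * 23 * 5000.0^4 / (384 * 205000.0 * 122392656.0)
= 7.46 mm

7.46 mm


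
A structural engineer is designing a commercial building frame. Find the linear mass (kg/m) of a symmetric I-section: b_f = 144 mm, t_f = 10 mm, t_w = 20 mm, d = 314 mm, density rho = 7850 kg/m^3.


A_flanges = 2 * 144 * 10 = 2880 mm^2
A_web = (314 - 2 * 10) * 20 = 5880 mm^2
A_total = 2880 + 5880 = 8760 mm^2 = 0.008760 m^2
Weight = rho * A = 7850 * 0.008760 = 68.766 kg/m

68.766 kg/m


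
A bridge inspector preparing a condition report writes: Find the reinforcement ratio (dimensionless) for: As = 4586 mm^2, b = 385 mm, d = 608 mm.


rho = As / (b * d)
= 4586 / (385 * 608)
= 4586 / 234080
= 0.019592 (dimensionless)

0.019592 (dimensionless)


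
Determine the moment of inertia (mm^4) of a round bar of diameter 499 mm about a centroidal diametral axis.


r = d / 2 = 499 / 2 = 249.5 mm
I = pi * r^4 / 4 = pi * 249.5^4 / 4
= 3043491416.12 mm^4

3043491416.12 mm^4


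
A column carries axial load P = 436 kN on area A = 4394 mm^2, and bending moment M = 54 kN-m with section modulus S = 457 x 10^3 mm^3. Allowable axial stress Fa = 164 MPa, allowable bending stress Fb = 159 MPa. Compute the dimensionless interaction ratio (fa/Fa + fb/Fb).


f_a = P / A = 436000.0 / 4394 = 99.2262 MPa
f_b = M / S = 54000000.0 / 457000.0 = 118.1619 MPa
Ratio = f_a / Fa + f_b / Fb
= 99.2262 / 164 + 118.1619 / 159
= 1.3482 (dimensionless)

1.3482 (dimensionless)


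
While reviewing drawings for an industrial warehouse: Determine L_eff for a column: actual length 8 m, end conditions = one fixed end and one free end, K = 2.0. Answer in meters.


L_eff = K * L
= 2.0 * 8
= 16.0 m

16.0 m


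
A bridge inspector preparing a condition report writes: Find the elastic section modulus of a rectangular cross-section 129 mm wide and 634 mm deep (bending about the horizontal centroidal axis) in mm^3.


S = b * h^2 / 6
= 129 * 634^2 / 6
= 129 * 401956 / 6
= 8642054.0 mm^3

8642054.0 mm^3


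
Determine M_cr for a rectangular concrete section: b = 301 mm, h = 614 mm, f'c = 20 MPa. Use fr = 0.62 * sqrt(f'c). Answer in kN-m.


fr = 0.62 * sqrt(20) = 0.62 * 4.4721 = 2.7727 MPa
I = 301 * 614^3 / 12 = 5806178228.67 mm^4
y_t = 307.0 mm
M_cr = fr * I / y_t = 2.7727 * 5806178228.67 / 307.0 N-mm
= 52.4395 kN-m

52.4395 kN-m


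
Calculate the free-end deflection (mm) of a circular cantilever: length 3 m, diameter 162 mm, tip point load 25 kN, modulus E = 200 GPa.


I = pi * d^4 / 64 = pi * 162^4 / 64 = 33808815.61 mm^4
L = 3000.0 mm, P = 25000.0 N, E = 200000.0 MPa
delta = P * L^3 / (3 * E * I)
= 25000.0 * 3000.0^3 / (3 * 200000.0 * 33808815.61)
= 33.2753 mm

33.2753 mm


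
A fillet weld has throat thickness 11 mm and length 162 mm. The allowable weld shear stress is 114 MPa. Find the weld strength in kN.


Strength = throat * length * allowable stress
= 11 * 162 * 114 N
= 203148 N
= 203.15 kN

203.15 kN


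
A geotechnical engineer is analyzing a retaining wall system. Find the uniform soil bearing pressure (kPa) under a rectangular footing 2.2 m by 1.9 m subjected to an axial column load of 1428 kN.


A = 2.2 * 1.9 = 4.18 m^2
q = P / A = 1428 / 4.18
= 341.6268 kPa

341.6268 kPa


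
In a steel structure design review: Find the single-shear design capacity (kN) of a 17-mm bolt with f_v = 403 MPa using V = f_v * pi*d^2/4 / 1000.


A = pi * d^2 / 4 = pi * 17^2 / 4 = 226.9801 mm^2
V = f_v * A / 1000 = 403 * 226.9801 / 1000
= 91.473 kN

91.473 kN


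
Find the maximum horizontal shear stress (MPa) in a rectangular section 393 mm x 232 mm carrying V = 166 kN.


A = b * h = 393 * 232 = 91176 mm^2
V = 166 kN = 166000.0 N
tau_max = 1.5 * V / A = 1.5 * 166000.0 / 91176
= 2.731 MPa

2.731 MPa


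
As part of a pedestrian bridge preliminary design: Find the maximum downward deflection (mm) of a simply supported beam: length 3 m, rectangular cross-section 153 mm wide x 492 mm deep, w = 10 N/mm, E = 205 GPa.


I = 153 * 492^3 / 12 = 1518467472.0 mm^4
L = 3000.0 mm, w = 10 N/mm, E = 205000.0 MPa
delta = 5 * w * L^4 / (384 * E * I)
= 5 * 10 * 3000.0^4 / (384 * 205000.0 * 1518467472.0)
= 0.0339 mm

0.0339 mm


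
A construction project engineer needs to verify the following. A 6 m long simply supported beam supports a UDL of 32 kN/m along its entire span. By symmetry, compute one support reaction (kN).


Total load = w * L = 32 * 6 = 192 kN
By symmetry, each reaction R = total / 2 = 192 / 2 = 96.0 kN

96.0 kN


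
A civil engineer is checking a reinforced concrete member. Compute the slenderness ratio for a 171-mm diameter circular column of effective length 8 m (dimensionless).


Radius of gyration r = d / 4 = 171 / 4 = 42.75 mm
L_eff = 8000.0 mm
Slenderness ratio = L / r = 8000.0 / 42.75 = 187.13 (dimensionless)

187.13 (dimensionless)


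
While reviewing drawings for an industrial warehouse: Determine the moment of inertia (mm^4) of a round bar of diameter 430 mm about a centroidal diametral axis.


r = d / 2 = 430 / 2 = 215.0 mm
I = pi * r^4 / 4 = pi * 215.0^4 / 4
= 1678200016.51 mm^4

1678200016.51 mm^4


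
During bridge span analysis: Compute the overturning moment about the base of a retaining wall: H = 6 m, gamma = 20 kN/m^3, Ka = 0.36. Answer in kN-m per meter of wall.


Pa = 0.5 * Ka * gamma * H^2
= 0.5 * 0.36 * 20 * 6^2
= 129.6 kN/m
Arm = H / 3 = 6 / 3 = 2.0 m
Mo = Pa * arm = Pa * H / 3 = 129.6 * 6 / 3 = 259.2 kN-m/m

259.2 kN-m/m


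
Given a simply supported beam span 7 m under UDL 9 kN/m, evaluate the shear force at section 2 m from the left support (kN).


R_A = w * L / 2 = 9 * 7 / 2 = 31.5 kN
V(x) = R_A - w * x = 31.5 - 9 * 2
= 13.5 kN

13.5 kN


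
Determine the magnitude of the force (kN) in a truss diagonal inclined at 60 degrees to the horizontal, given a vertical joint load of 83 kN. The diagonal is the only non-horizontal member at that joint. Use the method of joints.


At the joint, only the diagonal has a vertical component, so vertical equilibrium gives:
F * sin(60) = 83
F = 83 / sin(60)
= 83 / 0.866025
= 95.84 kN

95.84 kN


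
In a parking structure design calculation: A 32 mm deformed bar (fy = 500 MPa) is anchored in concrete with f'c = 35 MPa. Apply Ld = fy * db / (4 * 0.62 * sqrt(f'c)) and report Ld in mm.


Ld = (fy * db) / (4 * 0.62 * sqrt(f'c))
= (500 * 32) / (4 * 0.62 * sqrt(35))
= 16000 / 14.6719
= 1090.52 mm

1090.52 mm


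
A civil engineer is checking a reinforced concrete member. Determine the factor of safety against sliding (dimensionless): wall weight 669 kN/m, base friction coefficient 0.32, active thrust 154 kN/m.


Resisting force = mu * W = 0.32 * 669 = 214.08 kN/m
FOS = Resisting / Driving = 214.08 / 154
= 1.3901 (dimensionless)

1.3901 (dimensionless)


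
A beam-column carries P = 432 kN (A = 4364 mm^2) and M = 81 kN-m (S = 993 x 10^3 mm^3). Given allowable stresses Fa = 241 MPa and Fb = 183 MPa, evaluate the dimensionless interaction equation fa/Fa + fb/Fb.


f_a = P / A = 432000.0 / 4364 = 98.9918 MPa
f_b = M / S = 81000000.0 / 993000.0 = 81.571 MPa
Ratio = f_a / Fa + f_b / Fb
= 98.9918 / 241 + 81.571 / 183
= 0.8565 (dimensionless)

0.8565 (dimensionless)


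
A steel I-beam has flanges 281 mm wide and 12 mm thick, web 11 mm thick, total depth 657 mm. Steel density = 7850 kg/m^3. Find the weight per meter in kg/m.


A_flanges = 2 * 281 * 12 = 6744 mm^2
A_web = (657 - 2 * 12) * 11 = 6963 mm^2
A_total = 6744 + 6963 = 13707 mm^2 = 0.013707 m^2
Weight = rho * A = 7850 * 0.013707 = 107.6 kg/m

107.6 kg/m


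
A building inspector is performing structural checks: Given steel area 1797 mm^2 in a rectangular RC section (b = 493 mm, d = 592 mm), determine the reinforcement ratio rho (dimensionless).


rho = As / (b * d)
= 1797 / (493 * 592)
= 1797 / 291856
= 0.006157 (dimensionless)

0.006157 (dimensionless)


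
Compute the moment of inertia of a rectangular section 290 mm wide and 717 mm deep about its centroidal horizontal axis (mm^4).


I = b * h^3 / 12
= 290 * 717^3 / 12
= 290 * 368601813 / 12
= 8907877147.5 mm^4

8907877147.5 mm^4


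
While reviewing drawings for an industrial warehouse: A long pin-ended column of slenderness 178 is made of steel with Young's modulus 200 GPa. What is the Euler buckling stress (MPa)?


sigma_cr = pi^2 * E / lambda^2
= 9.8696 * 200000.0 / 178^2
= 9.8696 * 200000.0 / 31684
= 62.3002 MPa

62.3002 MPa


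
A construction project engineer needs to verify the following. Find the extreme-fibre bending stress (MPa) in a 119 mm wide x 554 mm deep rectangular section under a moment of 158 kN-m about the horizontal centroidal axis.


I = b * h^3 / 12 = 119 * 554^3 / 12 = 1686145351.33 mm^4
y = h / 2 = 554 / 2 = 277.0 mm
M = 158 kN-m = 158000000.0 N-mm
sigma = M * y / I = 158000000.0 * 277.0 / 1686145351.33
= 25.96 MPa

25.96 MPa


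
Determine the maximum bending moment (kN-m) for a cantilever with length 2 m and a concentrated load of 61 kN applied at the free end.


For a cantilever with a point load at the free end:
M_max = P * L = 61 * 2 = 122 kN-m

122 kN-m


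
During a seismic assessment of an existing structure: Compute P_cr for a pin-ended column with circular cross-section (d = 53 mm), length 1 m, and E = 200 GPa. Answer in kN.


I = pi * d^4 / 64 = 387323.08 mm^4
L = 1000.0 mm
P_cr = pi^2 * E * I / L^2
= 9.8696 * 200000.0 * 387323.08 / 1000.0^2
= 764545.12 N = 764.5451 kN

764.5451 kN


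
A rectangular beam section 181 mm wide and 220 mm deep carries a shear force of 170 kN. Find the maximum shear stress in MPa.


A = b * h = 181 * 220 = 39820 mm^2
V = 170 kN = 170000.0 N
tau_max = 1.5 * V / A = 1.5 * 170000.0 / 39820
= 6.4038 MPa

6.4038 MPa


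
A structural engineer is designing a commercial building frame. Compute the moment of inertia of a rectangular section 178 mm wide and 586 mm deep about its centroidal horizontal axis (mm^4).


I = b * h^3 / 12
= 178 * 586^3 / 12
= 178 * 201230056 / 12
= 2984912497.33 mm^4

2984912497.33 mm^4


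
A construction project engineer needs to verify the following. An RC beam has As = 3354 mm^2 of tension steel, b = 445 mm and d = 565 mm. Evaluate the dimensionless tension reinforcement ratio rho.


rho = As / (b * d)
= 3354 / (445 * 565)
= 3354 / 251425
= 0.01334 (dimensionless)

0.01334 (dimensionless)


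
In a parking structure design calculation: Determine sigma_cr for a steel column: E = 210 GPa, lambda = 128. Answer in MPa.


sigma_cr = pi^2 * E / lambda^2
= 9.8696 * 210000.0 / 128^2
= 9.8696 * 210000.0 / 16384
= 126.5025 MPa

126.5025 MPa


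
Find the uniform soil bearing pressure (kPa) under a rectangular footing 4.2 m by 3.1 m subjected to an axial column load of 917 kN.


A = 4.2 * 3.1 = 13.02 m^2
q = P / A = 917 / 13.02
= 70.4301 kPa

70.4301 kPa


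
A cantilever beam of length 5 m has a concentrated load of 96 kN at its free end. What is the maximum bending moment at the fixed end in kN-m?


For a cantilever with a point load at the free end:
M_max = P * L = 96 * 5 = 480 kN-m

480 kN-m


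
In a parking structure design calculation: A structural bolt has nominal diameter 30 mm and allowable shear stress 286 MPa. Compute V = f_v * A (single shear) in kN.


A = pi * d^2 / 4 = pi * 30^2 / 4 = 706.8583 mm^2
V = f_v * A / 1000 = 286 * 706.8583 / 1000
= 202.1615 kN

202.1615 kN


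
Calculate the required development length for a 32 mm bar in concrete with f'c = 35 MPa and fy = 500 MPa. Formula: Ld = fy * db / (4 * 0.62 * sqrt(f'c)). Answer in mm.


Ld = (fy * db) / (4 * 0.62 * sqrt(f'c))
= (500 * 32) / (4 * 0.62 * sqrt(35))
= 16000 / 14.6719
= 1090.52 mm

1090.52 mm


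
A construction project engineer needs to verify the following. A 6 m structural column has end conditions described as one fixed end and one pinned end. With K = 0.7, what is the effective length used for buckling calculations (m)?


L_eff = K * L
= 0.7 * 6
= 4.2 m

4.2 m


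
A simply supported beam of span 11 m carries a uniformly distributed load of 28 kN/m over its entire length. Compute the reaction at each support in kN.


Total load = w * L = 28 * 11 = 308 kN
By symmetry, each reaction R = total / 2 = 308 / 2 = 154.0 kN

154.0 kN


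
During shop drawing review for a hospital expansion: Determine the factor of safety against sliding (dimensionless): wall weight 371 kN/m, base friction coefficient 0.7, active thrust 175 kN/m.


Resisting force = mu * W = 0.7 * 371 = 259.7 kN/m
FOS = Resisting / Driving = 259.7 / 175
= 1.484 (dimensionless)

1.484 (dimensionless)


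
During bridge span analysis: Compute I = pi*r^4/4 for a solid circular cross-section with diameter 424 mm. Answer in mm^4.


r = d / 2 = 424 / 2 = 212.0 mm
I = pi * r^4 / 4 = pi * 212.0^4 / 4
= 1586475337.14 mm^4

1586475337.14 mm^4


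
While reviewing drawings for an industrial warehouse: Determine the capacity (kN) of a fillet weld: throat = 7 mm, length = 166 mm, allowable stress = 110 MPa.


Strength = throat * length * allowable stress
= 7 * 166 * 110 N
= 127820 N
= 127.82 kN

127.82 kN


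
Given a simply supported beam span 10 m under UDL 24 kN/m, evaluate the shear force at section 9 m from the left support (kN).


R_A = w * L / 2 = 24 * 10 / 2 = 120.0 kN
V(x) = R_A - w * x = 120.0 - 24 * 9
= -96.0 kN

-96.0 kN


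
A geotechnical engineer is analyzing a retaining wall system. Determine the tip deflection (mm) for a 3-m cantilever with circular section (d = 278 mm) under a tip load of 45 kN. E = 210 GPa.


I = pi * d^4 / 64 = pi * 278^4 / 64 = 293189952.0 mm^4
L = 3000.0 mm, P = 45000.0 N, E = 210000.0 MPa
delta = P * L^3 / (3 * E * I)
= 45000.0 * 3000.0^3 / (3 * 210000.0 * 293189952.0)
= 6.5779 mm

6.5779 mm


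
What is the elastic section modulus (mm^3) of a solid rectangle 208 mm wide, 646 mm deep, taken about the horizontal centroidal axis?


S = b * h^2 / 6
= 208 * 646^2 / 6
= 208 * 417316 / 6
= 14466954.67 mm^3

14466954.67 mm^3


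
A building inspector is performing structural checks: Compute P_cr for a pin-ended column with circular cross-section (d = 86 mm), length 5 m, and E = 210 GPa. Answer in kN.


I = pi * d^4 / 64 = 2685120.03 mm^4
L = 5000.0 mm
P_cr = pi^2 * E * I / L^2
= 9.8696 * 210000.0 * 2685120.03 / 5000.0^2
= 222609.01 N = 222.609 kN

222.609 kN


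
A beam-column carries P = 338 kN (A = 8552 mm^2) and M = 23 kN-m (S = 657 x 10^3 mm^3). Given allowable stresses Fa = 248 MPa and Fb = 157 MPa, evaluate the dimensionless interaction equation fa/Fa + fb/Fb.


f_a = P / A = 338000.0 / 8552 = 39.5229 MPa
f_b = M / S = 23000000.0 / 657000.0 = 35.0076 MPa
Ratio = f_a / Fa + f_b / Fb
= 39.5229 / 248 + 35.0076 / 157
= 0.3823 (dimensionless)

0.3823 (dimensionless)


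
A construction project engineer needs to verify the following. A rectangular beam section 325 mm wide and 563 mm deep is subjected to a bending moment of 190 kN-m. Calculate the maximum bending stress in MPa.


I = b * h^3 / 12 = 325 * 563^3 / 12 = 4833116897.92 mm^4
y = h / 2 = 563 / 2 = 281.5 mm
M = 190 kN-m = 190000000.0 N-mm
sigma = M * y / I = 190000000.0 * 281.5 / 4833116897.92
= 11.07 MPa

11.07 MPa


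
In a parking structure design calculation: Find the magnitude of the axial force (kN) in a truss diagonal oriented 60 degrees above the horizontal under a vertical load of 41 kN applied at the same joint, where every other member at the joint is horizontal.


At the joint, only the diagonal has a vertical component, so vertical equilibrium gives:
F * sin(60) = 41
F = 41 / sin(60)
= 41 / 0.866025
= 47.34 kN

47.34 kN


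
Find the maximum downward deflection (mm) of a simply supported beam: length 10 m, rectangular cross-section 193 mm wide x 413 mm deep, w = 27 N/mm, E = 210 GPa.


I = 193 * 413^3 / 12 = 1132990368.42 mm^4
L = 10000.0 mm, w = 27 N/mm, E = 210000.0 MPa
delta = 5 * w * L^4 / (384 * E * I)
= 5 * 27 * 10000.0^4 / (384 * 210000.0 * 1132990368.42)
= 14.776 mm

14.776 mm


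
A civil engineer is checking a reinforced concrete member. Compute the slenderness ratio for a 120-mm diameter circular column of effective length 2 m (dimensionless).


Radius of gyration r = d / 4 = 120 / 4 = 30.0 mm
L_eff = 2000.0 mm
Slenderness ratio = L / r = 2000.0 / 30.0 = 66.67 (dimensionless)

66.67 (dimensionless)


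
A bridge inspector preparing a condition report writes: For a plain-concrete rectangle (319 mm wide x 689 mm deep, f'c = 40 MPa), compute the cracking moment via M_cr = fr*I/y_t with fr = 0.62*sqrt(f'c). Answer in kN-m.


fr = 0.62 * sqrt(40) = 0.62 * 6.3246 = 3.9212 MPa
I = 319 * 689^3 / 12 = 8694950275.92 mm^4
y_t = 344.5 mm
M_cr = fr * I / y_t = 3.9212 * 8694950275.92 / 344.5 N-mm
= 98.9691 kN-m

98.9691 kN-m


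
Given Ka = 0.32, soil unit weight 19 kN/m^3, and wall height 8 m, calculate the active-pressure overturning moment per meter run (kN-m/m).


Pa = 0.5 * Ka * gamma * H^2
= 0.5 * 0.32 * 19 * 8^2
= 194.56 kN/m
Arm = H / 3 = 8 / 3 = 2.6667 m
Mo = Pa * arm = Pa * H / 3 = 194.56 * 8 / 3 = 518.8267 kN-m/m

518.8267 kN-m/m


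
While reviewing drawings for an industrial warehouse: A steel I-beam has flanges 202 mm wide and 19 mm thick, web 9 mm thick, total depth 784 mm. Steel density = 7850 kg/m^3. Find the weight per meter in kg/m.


A_flanges = 2 * 202 * 19 = 7676 mm^2
A_web = (784 - 2 * 19) * 9 = 6714 mm^2
A_total = 7676 + 6714 = 14390 mm^2 = 0.014390 m^2
Weight = rho * A = 7850 * 0.014390 = 112.9615 kg/m

112.9615 kg/m


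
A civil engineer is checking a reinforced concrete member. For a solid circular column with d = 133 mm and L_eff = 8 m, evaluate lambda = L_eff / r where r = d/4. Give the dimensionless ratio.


Radius of gyration r = d / 4 = 133 / 4 = 33.25 mm
L_eff = 8000.0 mm
Slenderness ratio = L / r = 8000.0 / 33.25 = 240.6 (dimensionless)

240.6 (dimensionless)


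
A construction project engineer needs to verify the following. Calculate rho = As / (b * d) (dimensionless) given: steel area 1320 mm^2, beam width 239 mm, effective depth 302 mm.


rho = As / (b * d)
= 1320 / (239 * 302)
= 1320 / 72178
= 0.018288 (dimensionless)

0.018288 (dimensionless)


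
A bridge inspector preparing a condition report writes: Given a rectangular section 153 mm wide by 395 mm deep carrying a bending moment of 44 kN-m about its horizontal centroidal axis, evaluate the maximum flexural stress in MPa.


I = b * h^3 / 12 = 153 * 395^3 / 12 = 785780906.25 mm^4
y = h / 2 = 395 / 2 = 197.5 mm
M = 44 kN-m = 44000000.0 N-mm
sigma = M * y / I = 44000000.0 * 197.5 / 785780906.25
= 11.06 MPa

11.06 MPa


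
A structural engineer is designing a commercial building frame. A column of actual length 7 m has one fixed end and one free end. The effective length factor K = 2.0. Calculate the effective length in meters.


L_eff = K * L
= 2.0 * 7
= 14.0 m

14.0 m


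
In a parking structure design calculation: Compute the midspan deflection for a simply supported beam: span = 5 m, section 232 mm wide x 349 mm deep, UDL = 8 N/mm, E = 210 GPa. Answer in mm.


I = 232 * 349^3 / 12 = 821831947.33 mm^4
L = 5000.0 mm, w = 8 N/mm, E = 210000.0 MPa
delta = 5 * w * L^4 / (384 * E * I)
= 5 * 8 * 5000.0^4 / (384 * 210000.0 * 821831947.33)
= 0.3772 mm

0.3772 mm


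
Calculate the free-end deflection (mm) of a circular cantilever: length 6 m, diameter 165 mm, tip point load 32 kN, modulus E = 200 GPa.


I = pi * d^4 / 64 = pi * 165^4 / 64 = 36383600.6 mm^4
L = 6000.0 mm, P = 32000.0 N, E = 200000.0 MPa
delta = P * L^3 / (3 * E * I)
= 32000.0 * 6000.0^3 / (3 * 200000.0 * 36383600.6)
= 316.6262 mm

316.6262 mm


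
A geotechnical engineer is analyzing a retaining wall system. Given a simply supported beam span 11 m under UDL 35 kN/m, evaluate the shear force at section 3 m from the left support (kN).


R_A = w * L / 2 = 35 * 11 / 2 = 192.5 kN
V(x) = R_A - w * x = 192.5 - 35 * 3
= 87.5 kN

87.5 kN


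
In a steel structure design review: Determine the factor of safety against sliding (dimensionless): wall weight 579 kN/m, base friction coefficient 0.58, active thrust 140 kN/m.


Resisting force = mu * W = 0.58 * 579 = 335.82 kN/m
FOS = Resisting / Driving = 335.82 / 140
= 2.3987 (dimensionless)

2.3987 (dimensionless)


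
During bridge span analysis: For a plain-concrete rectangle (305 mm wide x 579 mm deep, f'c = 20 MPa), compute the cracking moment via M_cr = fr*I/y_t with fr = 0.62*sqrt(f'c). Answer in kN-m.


fr = 0.62 * sqrt(20) = 0.62 * 4.4721 = 2.7727 MPa
I = 305 * 579^3 / 12 = 4933490366.25 mm^4
y_t = 289.5 mm
M_cr = fr * I / y_t = 2.7727 * 4933490366.25 / 289.5 N-mm
= 47.2512 kN-m

47.2512 kN-m


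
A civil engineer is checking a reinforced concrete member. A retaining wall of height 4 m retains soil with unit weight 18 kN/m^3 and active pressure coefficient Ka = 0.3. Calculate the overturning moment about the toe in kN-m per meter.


Pa = 0.5 * Ka * gamma * H^2
= 0.5 * 0.3 * 18 * 4^2
= 43.2 kN/m
Arm = H / 3 = 4 / 3 = 1.3333 m
Mo = Pa * arm = Pa * H / 3 = 43.2 * 4 / 3 = 57.6 kN-m/m

57.6 kN-m/m


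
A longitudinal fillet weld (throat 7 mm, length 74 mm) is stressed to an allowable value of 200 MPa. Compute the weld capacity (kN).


Strength = throat * length * allowable stress
= 7 * 74 * 200 N
= 103600 N
= 103.6 kN

103.6 kN


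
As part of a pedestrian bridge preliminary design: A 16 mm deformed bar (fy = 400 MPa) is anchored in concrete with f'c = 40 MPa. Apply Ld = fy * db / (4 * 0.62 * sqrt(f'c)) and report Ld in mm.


Ld = (fy * db) / (4 * 0.62 * sqrt(f'c))
= (400 * 16) / (4 * 0.62 * sqrt(40))
= 6400 / 15.6849
= 408.04 mm

408.04 mm


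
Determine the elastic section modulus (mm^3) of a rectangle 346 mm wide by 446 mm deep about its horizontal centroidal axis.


S = b * h^2 / 6
= 346 * 446^2 / 6
= 346 * 198916 / 6
= 11470822.67 mm^3

11470822.67 mm^3


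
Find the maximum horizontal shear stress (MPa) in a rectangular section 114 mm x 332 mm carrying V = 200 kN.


A = b * h = 114 * 332 = 37848 mm^2
V = 200 kN = 200000.0 N
tau_max = 1.5 * V / A = 1.5 * 200000.0 / 37848
= 7.9264 MPa

7.9264 MPa


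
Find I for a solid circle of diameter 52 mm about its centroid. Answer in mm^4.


r = d / 2 = 52 / 2 = 26.0 mm
I = pi * r^4 / 4 = pi * 26.0^4 / 4
= 358908.11 mm^4

358908.11 mm^4


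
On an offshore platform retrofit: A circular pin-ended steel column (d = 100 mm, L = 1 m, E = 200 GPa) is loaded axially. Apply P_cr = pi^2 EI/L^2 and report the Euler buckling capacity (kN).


I = pi * d^4 / 64 = 4908738.52 mm^4
L = 1000.0 mm
P_cr = pi^2 * E * I / L^2
= 9.8696 * 200000.0 * 4908738.52 / 1000.0^2
= 9689461.46 N = 9689.4615 kN

9689.4615 kN


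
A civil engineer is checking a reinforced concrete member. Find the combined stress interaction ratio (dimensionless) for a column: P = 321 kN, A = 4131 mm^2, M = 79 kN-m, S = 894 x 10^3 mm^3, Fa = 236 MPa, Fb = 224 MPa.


f_a = P / A = 321000.0 / 4131 = 77.7052 MPa
f_b = M / S = 79000000.0 / 894000.0 = 88.3669 MPa
Ratio = f_a / Fa + f_b / Fb
= 77.7052 / 236 + 88.3669 / 224
= 0.7238 (dimensionless)

0.7238 (dimensionless)


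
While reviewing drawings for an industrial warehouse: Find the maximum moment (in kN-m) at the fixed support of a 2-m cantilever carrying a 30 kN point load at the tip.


For a cantilever with a point load at the free end:
M_max = P * L = 30 * 2 = 60 kN-m

60 kN-m


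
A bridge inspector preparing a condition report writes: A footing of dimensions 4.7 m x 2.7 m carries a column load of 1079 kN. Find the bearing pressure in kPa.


A = 4.7 * 2.7 = 12.69 m^2
q = P / A = 1079 / 12.69
= 85.0276 kPa

85.0276 kPa


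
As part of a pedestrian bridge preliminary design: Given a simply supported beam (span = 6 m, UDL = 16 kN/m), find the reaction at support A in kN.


Total load = w * L = 16 * 6 = 96 kN
By symmetry, each reaction R = total / 2 = 96 / 2 = 48.0 kN

48.0 kN


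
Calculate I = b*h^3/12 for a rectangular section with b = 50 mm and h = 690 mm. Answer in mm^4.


I = b * h^3 / 12
= 50 * 690^3 / 12
= 50 * 328509000 / 12
= 1368787500.0 mm^4

1368787500.0 mm^4


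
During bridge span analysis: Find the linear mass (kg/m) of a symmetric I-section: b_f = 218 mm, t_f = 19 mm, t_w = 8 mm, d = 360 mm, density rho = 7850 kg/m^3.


A_flanges = 2 * 218 * 19 = 8284 mm^2
A_web = (360 - 2 * 19) * 8 = 2576 mm^2
A_total = 8284 + 2576 = 10860 mm^2 = 0.010860 m^2
Weight = rho * A = 7850 * 0.010860 = 85.251 kg/m

85.251 kg/m


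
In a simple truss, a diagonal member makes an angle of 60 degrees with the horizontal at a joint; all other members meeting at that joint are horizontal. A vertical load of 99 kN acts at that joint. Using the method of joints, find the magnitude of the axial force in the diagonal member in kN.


At the joint, only the diagonal has a vertical component, so vertical equilibrium gives:
F * sin(60) = 99
F = 99 / sin(60)
= 99 / 0.866025
= 114.32 kN

114.32 kN


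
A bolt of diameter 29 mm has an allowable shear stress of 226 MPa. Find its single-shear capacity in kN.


A = pi * d^2 / 4 = pi * 29^2 / 4 = 660.5199 mm^2
V = f_v * A / 1000 = 226 * 660.5199 / 1000
= 149.2775 kN

149.2775 kN


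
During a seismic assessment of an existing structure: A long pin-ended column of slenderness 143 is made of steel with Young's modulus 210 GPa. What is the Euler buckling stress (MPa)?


sigma_cr = pi^2 * E / lambda^2
= 9.8696 * 210000.0 / 143^2
= 9.8696 * 210000.0 / 20449
= 101.3554 MPa

101.3554 MPa


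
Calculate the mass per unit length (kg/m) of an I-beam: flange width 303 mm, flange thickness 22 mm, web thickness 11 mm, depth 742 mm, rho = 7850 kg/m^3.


A_flanges = 2 * 303 * 22 = 13332 mm^2
A_web = (742 - 2 * 22) * 11 = 7678 mm^2
A_total = 13332 + 7678 = 21010 mm^2 = 0.021010 m^2
Weight = rho * A = 7850 * 0.021010 = 164.9285 kg/m

164.9285 kg/m


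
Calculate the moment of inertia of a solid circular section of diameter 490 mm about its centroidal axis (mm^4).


r = d / 2 = 490 / 2 = 245.0 mm
I = pi * r^4 / 4 = pi * 245.0^4 / 4
= 2829790073.59 mm^4

2829790073.59 mm^4


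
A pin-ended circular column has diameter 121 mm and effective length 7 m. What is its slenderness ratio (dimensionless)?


Radius of gyration r = d / 4 = 121 / 4 = 30.25 mm
L_eff = 7000.0 mm
Slenderness ratio = L / r = 7000.0 / 30.25 = 231.4 (dimensionless)

231.4 (dimensionless)


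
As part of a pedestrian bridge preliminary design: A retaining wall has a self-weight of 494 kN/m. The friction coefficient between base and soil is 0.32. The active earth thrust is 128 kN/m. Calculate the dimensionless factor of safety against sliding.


Resisting force = mu * W = 0.32 * 494 = 158.08 kN/m
FOS = Resisting / Driving = 158.08 / 128
= 1.235 (dimensionless)

1.235 (dimensionless)


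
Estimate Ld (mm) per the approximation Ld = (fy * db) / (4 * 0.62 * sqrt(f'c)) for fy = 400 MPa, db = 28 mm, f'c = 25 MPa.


Ld = (fy * db) / (4 * 0.62 * sqrt(f'c))
= (400 * 28) / (4 * 0.62 * sqrt(25))
= 11200 / 12.4
= 903.23 mm

903.23 mm


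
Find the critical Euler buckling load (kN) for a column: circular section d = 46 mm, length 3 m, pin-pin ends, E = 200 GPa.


I = pi * d^4 / 64 = 219786.61 mm^4
L = 3000.0 mm
P_cr = pi^2 * E * I / L^2
= 9.8696 * 200000.0 * 219786.61 / 3000.0^2
= 48204.6 N = 48.2046 kN

48.2046 kN


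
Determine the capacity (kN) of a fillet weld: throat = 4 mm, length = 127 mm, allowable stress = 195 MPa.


Strength = throat * length * allowable stress
= 4 * 127 * 195 N
= 99060 N
= 99.06 kN

99.06 kN


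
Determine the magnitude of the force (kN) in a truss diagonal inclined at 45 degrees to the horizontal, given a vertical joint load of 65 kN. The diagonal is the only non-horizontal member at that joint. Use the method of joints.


At the joint, only the diagonal has a vertical component, so vertical equilibrium gives:
F * sin(45) = 65
F = 65 / sin(45)
= 65 / 0.707107
= 91.92 kN

91.92 kN


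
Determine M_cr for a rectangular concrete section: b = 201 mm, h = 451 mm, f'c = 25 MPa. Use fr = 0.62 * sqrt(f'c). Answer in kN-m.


fr = 0.62 * sqrt(25) = 0.62 * 5.0 = 3.1 MPa
I = 201 * 451^3 / 12 = 1536542004.25 mm^4
y_t = 225.5 mm
M_cr = fr * I / y_t = 3.1 * 1536542004.25 / 225.5 N-mm
= 21.1232 kN-m

21.1232 kN-m


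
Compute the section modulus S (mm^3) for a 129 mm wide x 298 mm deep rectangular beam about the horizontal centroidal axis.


S = b * h^2 / 6
= 129 * 298^2 / 6
= 129 * 88804 / 6
= 1909286.0 mm^3

1909286.0 mm^3


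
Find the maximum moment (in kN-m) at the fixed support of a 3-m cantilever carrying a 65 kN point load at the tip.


For a cantilever with a point load at the free end:
M_max = P * L = 65 * 3 = 195 kN-m

195 kN-m


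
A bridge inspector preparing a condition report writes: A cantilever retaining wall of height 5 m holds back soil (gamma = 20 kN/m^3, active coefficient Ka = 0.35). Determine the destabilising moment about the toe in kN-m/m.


Pa = 0.5 * Ka * gamma * H^2
= 0.5 * 0.35 * 20 * 5^2
= 87.5 kN/m
Arm = H / 3 = 5 / 3 = 1.6667 m
Mo = Pa * arm = Pa * H / 3 = 87.5 * 5 / 3 = 145.8333 kN-m/m

145.8333 kN-m/m


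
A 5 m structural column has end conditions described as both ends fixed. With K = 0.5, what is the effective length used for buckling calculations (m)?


L_eff = K * L
= 0.5 * 5
= 2.5 m

2.5 m


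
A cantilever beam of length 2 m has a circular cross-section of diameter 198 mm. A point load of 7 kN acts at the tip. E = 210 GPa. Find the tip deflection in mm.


I = pi * d^4 / 64 = pi * 198^4 / 64 = 75445034.2 mm^4
L = 2000.0 mm, P = 7000.0 N, E = 210000.0 MPa
delta = P * L^3 / (3 * E * I)
= 7000.0 * 2000.0^3 / (3 * 210000.0 * 75445034.2)
= 1.1782 mm

1.1782 mm


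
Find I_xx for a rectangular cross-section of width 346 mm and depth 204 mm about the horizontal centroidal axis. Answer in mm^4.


I = b * h^3 / 12
= 346 * 204^3 / 12
= 346 * 8489664 / 12
= 244785312.0 mm^4

244785312.0 mm^4


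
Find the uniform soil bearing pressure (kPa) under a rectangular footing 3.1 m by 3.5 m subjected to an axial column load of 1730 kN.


A = 3.1 * 3.5 = 10.85 m^2
q = P / A = 1730 / 10.85
= 159.447 kPa

159.447 kPa


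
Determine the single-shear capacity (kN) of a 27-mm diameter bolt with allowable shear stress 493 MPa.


A = pi * d^2 / 4 = pi * 27^2 / 4 = 572.5553 mm^2
V = f_v * A / 1000 = 493 * 572.5553 / 1000
= 282.2697 kN

282.2697 kN


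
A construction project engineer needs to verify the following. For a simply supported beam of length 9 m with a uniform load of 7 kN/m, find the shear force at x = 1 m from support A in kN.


R_A = w * L / 2 = 7 * 9 / 2 = 31.5 kN
V(x) = R_A - w * x = 31.5 - 7 * 1
= 24.5 kN

24.5 kN


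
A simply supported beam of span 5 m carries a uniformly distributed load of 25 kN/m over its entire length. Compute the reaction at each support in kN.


Total load = w * L = 25 * 5 = 125 kN
By symmetry, each reaction R = total / 2 = 125 / 2 = 62.5 kN

62.5 kN


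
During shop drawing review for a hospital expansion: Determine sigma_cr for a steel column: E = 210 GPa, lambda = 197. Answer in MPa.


sigma_cr = pi^2 * E / lambda^2
= 9.8696 * 210000.0 / 197^2
= 9.8696 * 210000.0 / 38809
= 53.4056 MPa

53.4056 MPa


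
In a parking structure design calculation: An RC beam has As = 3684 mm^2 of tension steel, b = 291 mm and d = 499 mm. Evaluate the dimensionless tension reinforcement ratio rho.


rho = As / (b * d)
= 3684 / (291 * 499)
= 3684 / 145209
= 0.02537 (dimensionless)

0.02537 (dimensionless)


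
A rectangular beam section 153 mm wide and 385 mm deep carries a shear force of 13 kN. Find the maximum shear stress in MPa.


A = b * h = 153 * 385 = 58905 mm^2
V = 13 kN = 13000.0 N
tau_max = 1.5 * V / A = 1.5 * 13000.0 / 58905
= 0.331 MPa

0.331 MPa


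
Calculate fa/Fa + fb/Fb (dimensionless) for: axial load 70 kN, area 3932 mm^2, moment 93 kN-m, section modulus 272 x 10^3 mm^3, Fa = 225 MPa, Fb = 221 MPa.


f_a = P / A = 70000.0 / 3932 = 17.8026 MPa
f_b = M / S = 93000000.0 / 272000.0 = 341.9118 MPa
Ratio = f_a / Fa + f_b / Fb
= 17.8026 / 225 + 341.9118 / 221
= 1.6262 (dimensionless)

1.6262 (dimensionless)


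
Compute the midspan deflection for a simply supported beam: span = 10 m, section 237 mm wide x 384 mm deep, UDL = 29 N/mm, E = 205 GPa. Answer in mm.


I = 237 * 384^3 / 12 = 1118306304.0 mm^4
L = 10000.0 mm, w = 29 N/mm, E = 205000.0 MPa
delta = 5 * w * L^4 / (384 * E * I)
= 5 * 29 * 10000.0^4 / (384 * 205000.0 * 1118306304.0)
= 16.4711 mm

16.4711 mm


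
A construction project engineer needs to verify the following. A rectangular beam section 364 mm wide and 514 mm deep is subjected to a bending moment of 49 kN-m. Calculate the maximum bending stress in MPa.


I = b * h^3 / 12 = 364 * 514^3 / 12 = 4119167901.33 mm^4
y = h / 2 = 514 / 2 = 257.0 mm
M = 49 kN-m = 49000000.0 N-mm
sigma = M * y / I = 49000000.0 * 257.0 / 4119167901.33
= 3.06 MPa

3.06 MPa


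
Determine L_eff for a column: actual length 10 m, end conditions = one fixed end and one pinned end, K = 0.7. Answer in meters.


L_eff = K * L
= 0.7 * 10
= 7.0 m

7.0 m


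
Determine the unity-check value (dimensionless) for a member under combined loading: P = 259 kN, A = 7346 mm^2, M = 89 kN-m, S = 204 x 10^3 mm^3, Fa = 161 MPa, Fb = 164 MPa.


f_a = P / A = 259000.0 / 7346 = 35.2573 MPa
f_b = M / S = 89000000.0 / 204000.0 = 436.2745 MPa
Ratio = f_a / Fa + f_b / Fb
= 35.2573 / 161 + 436.2745 / 164
= 2.8792 (dimensionless)

2.8792 (dimensionless)


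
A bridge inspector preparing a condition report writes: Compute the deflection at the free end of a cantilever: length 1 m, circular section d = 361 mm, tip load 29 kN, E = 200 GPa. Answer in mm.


I = pi * d^4 / 64 = pi * 361^4 / 64 = 833678701.27 mm^4
L = 1000.0 mm, P = 29000.0 N, E = 200000.0 MPa
delta = P * L^3 / (3 * E * I)
= 29000.0 * 1000.0^3 / (3 * 200000.0 * 833678701.27)
= 0.058 mm

0.058 mm


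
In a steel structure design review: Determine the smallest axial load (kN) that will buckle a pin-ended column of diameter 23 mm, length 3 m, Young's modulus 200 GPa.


I = pi * d^4 / 64 = 13736.66 mm^4
L = 3000.0 mm
P_cr = pi^2 * E * I / L^2
= 9.8696 * 200000.0 * 13736.66 / 3000.0^2
= 3012.79 N = 3.0128 kN

3.0128 kN


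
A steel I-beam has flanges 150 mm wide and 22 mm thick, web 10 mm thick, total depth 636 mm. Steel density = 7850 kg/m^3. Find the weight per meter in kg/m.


A_flanges = 2 * 150 * 22 = 6600 mm^2
A_web = (636 - 2 * 22) * 10 = 5920 mm^2
A_total = 6600 + 5920 = 12520 mm^2 = 0.012520 m^2
Weight = rho * A = 7850 * 0.012520 = 98.282 kg/m

98.282 kg/m


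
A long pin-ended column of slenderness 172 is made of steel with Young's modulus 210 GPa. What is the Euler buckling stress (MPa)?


sigma_cr = pi^2 * E / lambda^2
= 9.8696 * 210000.0 / 172^2
= 9.8696 * 210000.0 / 29584
= 70.0587 MPa

70.0587 MPa


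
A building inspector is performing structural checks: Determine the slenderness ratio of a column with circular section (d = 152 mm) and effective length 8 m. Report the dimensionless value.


Radius of gyration r = d / 4 = 152 / 4 = 38.0 mm
L_eff = 8000.0 mm
Slenderness ratio = L / r = 8000.0 / 38.0 = 210.53 (dimensionless)

210.53 (dimensionless)
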